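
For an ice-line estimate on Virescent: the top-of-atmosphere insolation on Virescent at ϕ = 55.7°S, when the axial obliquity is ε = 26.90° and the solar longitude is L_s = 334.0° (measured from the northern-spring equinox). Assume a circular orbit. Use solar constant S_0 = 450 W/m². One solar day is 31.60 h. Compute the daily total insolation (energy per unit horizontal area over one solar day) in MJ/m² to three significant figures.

Solar declination: sin δ = sin ε · sin L_s = sin 26.90° × sin 334.0° = -0.19833, so δ = -11.440°.
cos h₀ = −tan(-55.7°) tan(-11.440°) = -0.2966, h₀ = 1.8720 rad.
Bracket: h₀ sin ϕ sin δ + cos ϕ cos δ sin h₀ = 1.8720×-0.82610×-0.19833 + 0.56353×0.98013×0.95499 = 0.306709 + 0.527472 = 0.834181.
Q̄ = (S_0/π) × [bracket] = (450/π) × 0.834181 = 119.49 W/m².
Daily total = Q̄ × 31.60 h × 3600 s/h = 119.49 × 31.60 × 3600 / 10⁶ = 13.59 MJ/m².

13.6 MJ/m²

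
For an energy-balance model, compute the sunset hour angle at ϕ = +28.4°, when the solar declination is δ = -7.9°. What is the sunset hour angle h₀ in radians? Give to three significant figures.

cos h₀ = −tan ϕ · tan δ = −tan(+28.4°) × tan(-7.900°) = 0.0750, so h₀ = 1.4957 rad = 85.70°.

h₀ = 1.50 rad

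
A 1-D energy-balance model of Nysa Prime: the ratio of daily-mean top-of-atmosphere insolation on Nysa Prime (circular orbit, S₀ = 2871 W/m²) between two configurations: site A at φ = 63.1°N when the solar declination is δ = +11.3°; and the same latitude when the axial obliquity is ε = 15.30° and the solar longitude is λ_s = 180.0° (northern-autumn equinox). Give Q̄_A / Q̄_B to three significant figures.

Q̄_A / Q̄_B ≈ 1.66

— Configuration A (φ=+63.1°):
cos H₀ = −tan(+63.1°) tan(+11.300°) = -0.3939, H₀ = 1.9756 rad.
Bracket: H₀ sin φ sin δ + cos φ cos δ sin H₀ = 1.9756×0.89180×0.19595 + 0.45243×0.98061×0.91917 = 0.345233 + 0.407797 = 0.753030.
Q̄ = (S₀/π) × [bracket] = (2871/π) × 0.753030 = 688.17 W/m².
— Configuration B (φ=+63.1°):
Solar declination: sin δ = sin ε · sin λ_s = sin 15.30° × sin 180.0° = 0.00000, so δ = +0.000°.
cos H₀ = −tan(+63.1°) tan(+0.000°) = -0.0000, H₀ = 1.5708 rad.
Bracket: H₀ sin φ sin δ + cos φ cos δ sin H₀ = 1.5708×0.89180×0.00000 + 0.45243×1.00000×1.00000 = 0.000000 + 0.452430 = 0.452430.
Q̄ = (S₀/π) × [bracket] = (2871/π) × 0.452430 = 413.46 W/m².
Ratio Q̄_A / Q̄_B = 688.17 / 413.46 = 1.664.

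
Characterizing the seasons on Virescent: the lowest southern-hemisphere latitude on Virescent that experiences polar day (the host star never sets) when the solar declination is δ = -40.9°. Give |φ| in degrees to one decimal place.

Polar day requires cos H₀ = −tan φ tan δ ≤ −1, i.e. tan φ tan δ ≥ 1.
The boundary is |tan φ| · |tan δ| = 1, so |φ| = 90° − |δ| = 90° − 40.9° = 49.1° in the southern hemisphere.

|φ| = 49.1°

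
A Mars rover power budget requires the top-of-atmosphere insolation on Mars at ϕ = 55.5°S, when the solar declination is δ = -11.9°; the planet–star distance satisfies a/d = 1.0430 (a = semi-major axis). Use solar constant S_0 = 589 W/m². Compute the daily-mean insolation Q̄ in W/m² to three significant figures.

Q̄ ≈ 173 W/m²

cos h₀ = −tan(-55.5°) tan(-11.900°) = -0.3066, h₀ = 1.8824 rad.
Bracket: h₀ sin ϕ sin δ + cos ϕ cos δ sin h₀ = 1.8824×-0.82413×-0.20620 + 0.56641×0.97851×0.95183 = 0.319887 + 0.527540 = 0.847427.
Inverse-square distance factor (a/d)² = 1.0430² = 1.087849.
Q̄ = (S_0/π) × 1.087849 × [bracket] = (589/π) × 1.087849 × 0.847427 = 172.8 W/m².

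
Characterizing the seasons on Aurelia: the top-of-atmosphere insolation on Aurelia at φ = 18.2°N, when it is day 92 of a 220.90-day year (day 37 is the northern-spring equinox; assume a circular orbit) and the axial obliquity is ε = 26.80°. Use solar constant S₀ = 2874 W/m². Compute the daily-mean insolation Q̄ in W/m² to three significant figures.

Q̄ ≈ 989 W/m²

Solar longitude: λ_s = 360° × (92 − 37)/220.90 = 89.633°.
sin δ = sin 26.80° × sin 89.633° = 0.45087, so δ = +26.799°.
cos H₀ = −tan(+18.2°) tan(+26.799°) = -0.1661, H₀ = 1.7376 rad.
Bracket: H₀ sin φ sin δ + cos φ cos δ sin H₀ = 1.7376×0.31233×0.45087 + 0.94997×0.89259×0.98611 = 0.244689 + 0.836156 = 1.080845.
Q̄ = (S₀/π) × [bracket] = (2874/π) × 1.080845 = 988.8 W/m².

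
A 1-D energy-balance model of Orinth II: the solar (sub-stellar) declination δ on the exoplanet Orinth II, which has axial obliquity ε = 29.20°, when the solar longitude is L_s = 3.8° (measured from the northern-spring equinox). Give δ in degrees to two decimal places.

sin δ = sin ε · sin L_s = sin 29.20° × sin 3.8° = 0.032332.
δ = arcsin(0.032332) = +1.85°.

δ = +1.85°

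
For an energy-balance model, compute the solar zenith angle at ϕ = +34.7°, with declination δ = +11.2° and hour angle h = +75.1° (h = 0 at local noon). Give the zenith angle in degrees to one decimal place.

cos θ_z = sin ϕ sin δ + cos ϕ cos δ cos h = 0.110574 + 0.207374 = 0.317948.
θ_z = arccos(0.317948) = 71.5°.

θ_z = 71.5°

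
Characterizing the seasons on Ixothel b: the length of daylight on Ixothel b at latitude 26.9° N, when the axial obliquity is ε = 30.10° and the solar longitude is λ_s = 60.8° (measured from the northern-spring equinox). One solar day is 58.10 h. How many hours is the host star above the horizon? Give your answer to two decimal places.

Solar declination: sin δ = sin ε · sin λ_s = sin 30.10° × sin 60.8° = 0.43778, so δ = +25.962°.
cos H₀ = −tan φ · tan δ = −tan(+26.9°) × tan(+25.962°) = -0.2470, so H₀ = 1.8204 rad = 104.30°.
Daylight = 2H₀/(2π) × 58.10 h = (1.8204/π) × 58.10 = 33.67 h.

33.67 h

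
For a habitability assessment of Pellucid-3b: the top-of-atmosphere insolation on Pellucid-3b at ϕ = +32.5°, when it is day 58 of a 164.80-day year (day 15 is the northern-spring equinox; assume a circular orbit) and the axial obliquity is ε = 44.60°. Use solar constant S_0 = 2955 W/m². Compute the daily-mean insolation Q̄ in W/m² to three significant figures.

Q̄ ≈ 1.24e+03 W/m²

Solar longitude: L_s = 360° × (58 − 15)/164.80 = 93.932°.
sin δ = sin 44.60° × sin 93.932° = 0.70050, so δ = +44.467°.
cos h₀ = −tan(+32.5°) tan(+44.467°) = -0.6253, h₀ = 2.2464 rad.
Bracket: h₀ sin ϕ sin δ + cos ϕ cos δ sin h₀ = 2.2464×0.53730×0.70050 + 0.84339×0.71365×0.78036 = 0.845497 + 0.469687 = 1.315184.
Q̄ = (S_0/π) × [bracket] = (2955/π) × 1.315184 = 1237 W/m².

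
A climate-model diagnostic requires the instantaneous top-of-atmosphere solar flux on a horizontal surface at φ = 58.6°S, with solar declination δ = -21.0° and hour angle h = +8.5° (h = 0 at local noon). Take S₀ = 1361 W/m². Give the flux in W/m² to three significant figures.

cos θ_z = sin φ sin δ + cos φ cos δ cos h = 0.305885 + 0.481062 = 0.786947.
Flux = S₀ · cos θ_z = 1361 × 0.786947 = 1071 W/m².

1.07e+03 W/m²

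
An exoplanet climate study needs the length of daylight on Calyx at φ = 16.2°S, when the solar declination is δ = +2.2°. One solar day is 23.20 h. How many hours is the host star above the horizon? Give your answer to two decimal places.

11.52 h

cos H₀ = −tan φ · tan δ = −tan(-16.2°) × tan(+2.200°) = 0.0112, so H₀ = 1.5596 rad = 89.36°.
Daylight = 2H₀/(2π) × 23.20 h = (1.5596/π) × 23.20 = 11.52 h.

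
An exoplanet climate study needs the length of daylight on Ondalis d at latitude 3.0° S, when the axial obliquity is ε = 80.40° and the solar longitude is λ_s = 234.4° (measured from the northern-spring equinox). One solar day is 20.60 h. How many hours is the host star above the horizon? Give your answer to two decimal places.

10.76 h

Solar declination: sin δ = sin ε · sin λ_s = sin 80.40° × sin 234.4° = -0.80171, so δ = -53.294°.
cos H₀ = −tan φ · tan δ = −tan(-3.0°) × tan(-53.294°) = -0.0703, so H₀ = 1.6411 rad = 94.03°.
Daylight = 2H₀/(2π) × 20.60 h = (1.6411/π) × 20.60 = 10.76 h.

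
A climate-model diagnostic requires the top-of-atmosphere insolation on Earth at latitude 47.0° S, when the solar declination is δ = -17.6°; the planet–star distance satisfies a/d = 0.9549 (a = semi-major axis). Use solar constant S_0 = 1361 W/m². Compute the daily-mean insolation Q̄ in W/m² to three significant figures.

Q̄ ≈ 409 W/m²

cos h₀ = −tan(-47.0°) tan(-17.600°) = -0.3402, h₀ = 1.9179 rad.
Bracket: h₀ sin ϕ sin δ + cos ϕ cos δ sin h₀ = 1.9179×-0.73135×-0.30237 + 0.68200×0.95319×0.94036 = 0.424121 + 0.611305 = 1.035426.
Inverse-square distance factor (a/d)² = 0.9549² = 0.911834.
Q̄ = (S_0/π) × 0.911834 × [bracket] = (1361/π) × 0.911834 × 1.035426 = 409.0 W/m².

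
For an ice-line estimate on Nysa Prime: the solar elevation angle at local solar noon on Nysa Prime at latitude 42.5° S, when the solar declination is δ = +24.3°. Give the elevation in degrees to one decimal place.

23.2°

At local noon the hour angle is zero, so the zenith angle equals |ϕ − δ| = |-42.5° − (+24.300°)| = 66.800°.
Elevation = 90° − 66.800° = 23.2°.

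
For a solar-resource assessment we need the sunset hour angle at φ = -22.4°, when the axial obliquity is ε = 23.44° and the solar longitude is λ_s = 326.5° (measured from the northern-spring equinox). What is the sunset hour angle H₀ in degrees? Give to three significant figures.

Solar declination: sin δ = sin ε · sin λ_s = sin 23.44° × sin 326.5° = -0.21955, so δ = -12.683°.
cos H₀ = −tan φ · tan δ = −tan(-22.4°) × tan(-12.683°) = -0.0928, so H₀ = 1.6637 rad = 95.32°.

H₀ = 95.3°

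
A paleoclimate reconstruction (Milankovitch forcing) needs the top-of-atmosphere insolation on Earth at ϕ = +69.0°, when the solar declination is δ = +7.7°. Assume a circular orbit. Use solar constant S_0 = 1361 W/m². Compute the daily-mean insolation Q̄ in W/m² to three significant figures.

Q̄ ≈ 249 W/m²

cos h₀ = −tan(+69.0°) tan(+7.700°) = -0.3522, h₀ = 1.9307 rad.
Bracket: h₀ sin ϕ sin δ + cos ϕ cos δ sin h₀ = 1.9307×0.93358×0.13399 + 0.35837×0.99098×0.93592 = 0.241512 + 0.332380 = 0.573892.
Q̄ = (S_0/π) × [bracket] = (1361/π) × 0.573892 = 248.6 W/m².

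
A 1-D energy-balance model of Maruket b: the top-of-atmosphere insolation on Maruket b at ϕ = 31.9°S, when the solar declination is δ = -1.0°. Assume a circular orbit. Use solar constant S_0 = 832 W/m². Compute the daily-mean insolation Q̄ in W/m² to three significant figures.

cos h₀ = −tan(-31.9°) tan(-1.000°) = -0.0109, h₀ = 1.5817 rad.
Bracket: h₀ sin ϕ sin δ + cos ϕ cos δ sin h₀ = 1.5817×-0.52844×-0.01745 + 0.84897×0.99985×0.99994 = 0.014585 + 0.848792 = 0.863377.
Q̄ = (S_0/π) × [bracket] = (832/π) × 0.863377 = 228.7 W/m².

Q̄ ≈ 229 W/m²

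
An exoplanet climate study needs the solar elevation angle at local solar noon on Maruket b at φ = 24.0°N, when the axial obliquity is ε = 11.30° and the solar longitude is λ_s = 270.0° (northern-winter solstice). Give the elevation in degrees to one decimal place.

Solar declination: sin δ = sin ε · sin λ_s = sin 11.30° × sin 270.0° = -0.19595, so δ = -11.300°.
At local noon the hour angle is zero, so the zenith angle equals |φ − δ| = |+24.0° − (-11.300°)| = 35.300°.
Elevation = 90° − 35.300° = 54.7°.

54.7°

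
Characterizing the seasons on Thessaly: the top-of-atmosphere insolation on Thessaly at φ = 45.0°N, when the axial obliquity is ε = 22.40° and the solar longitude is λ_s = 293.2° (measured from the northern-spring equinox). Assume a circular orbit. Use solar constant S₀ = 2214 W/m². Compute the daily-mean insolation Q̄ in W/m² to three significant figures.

Solar declination: sin δ = sin ε · sin λ_s = sin 22.40° × sin 293.2° = -0.35026, so δ = -20.503°.
cos H₀ = −tan(+45.0°) tan(-20.503°) = 0.3739, H₀ = 1.1875 rad.
Bracket: H₀ sin φ sin δ + cos φ cos δ sin H₀ = 1.1875×0.70711×-0.35026 + 0.70711×0.93665×0.92745 = -0.294111 + 0.614264 = 0.320153.
Q̄ = (S₀/π) × [bracket] = (2214/π) × 0.320153 = 225.6 W/m².

Q̄ ≈ 226 W/m²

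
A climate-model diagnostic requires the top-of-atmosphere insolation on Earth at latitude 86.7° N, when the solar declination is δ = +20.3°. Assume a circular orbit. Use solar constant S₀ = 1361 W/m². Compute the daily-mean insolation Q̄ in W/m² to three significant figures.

Q̄ ≈ 471 W/m²

cos H₀ = −tan(+86.7°) tan(+20.300°) = -6.4154 ≤ −1 ⇒ polar day, H₀ = π.
Bracket: H₀ sin φ sin δ + cos φ cos δ sin H₀ = 3.1416×0.99834×0.34694 + 0.05756×0.93789×0.00000 = 1.088137 + 0.000000 = 1.088137.
Q̄ = (S₀/π) × [bracket] = (1361/π) × 1.088137 = 471.4 W/m².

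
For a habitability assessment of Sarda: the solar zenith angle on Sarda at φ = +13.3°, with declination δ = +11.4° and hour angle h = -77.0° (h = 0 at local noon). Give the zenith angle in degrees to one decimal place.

θ_z = 74.9°

cos θ_z = sin φ sin δ + cos φ cos δ cos h = 0.045471 + 0.214599 = 0.260070.
θ_z = arccos(0.260070) = 74.9°.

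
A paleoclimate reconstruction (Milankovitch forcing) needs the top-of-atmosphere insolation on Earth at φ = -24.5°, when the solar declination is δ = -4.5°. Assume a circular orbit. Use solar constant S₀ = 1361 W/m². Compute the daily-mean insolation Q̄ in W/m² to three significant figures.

cos H₀ = −tan(-24.5°) tan(-4.500°) = -0.0359, H₀ = 1.6067 rad.
Bracket: H₀ sin φ sin δ + cos φ cos δ sin H₀ = 1.6067×-0.41469×-0.07846 + 0.90996×0.99692×0.99936 = 0.052277 + 0.906577 = 0.958854.
Q̄ = (S₀/π) × [bracket] = (1361/π) × 0.958854 = 415.4 W/m².

Q̄ ≈ 415 W/m²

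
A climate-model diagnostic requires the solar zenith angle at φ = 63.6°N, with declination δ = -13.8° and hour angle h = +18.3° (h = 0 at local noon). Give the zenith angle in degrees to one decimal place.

cos θ_z = sin φ sin δ + cos φ cos δ cos h = -0.213657 + 0.409962 = 0.196305.
θ_z = arccos(0.196305) = 78.7°.

θ_z = 78.7°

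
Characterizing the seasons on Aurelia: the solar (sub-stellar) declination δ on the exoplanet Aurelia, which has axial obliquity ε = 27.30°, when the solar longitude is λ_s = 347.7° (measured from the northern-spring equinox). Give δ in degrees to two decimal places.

δ = -5.61°

sin δ = sin ε · sin λ_s = sin 27.30° × sin 347.7° = -0.097706.
δ = arcsin(-0.097706) = -5.61°.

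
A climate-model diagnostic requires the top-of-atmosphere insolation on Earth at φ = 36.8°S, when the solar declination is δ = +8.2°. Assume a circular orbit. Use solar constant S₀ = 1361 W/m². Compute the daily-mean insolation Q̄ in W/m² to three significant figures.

Q̄ ≈ 287 W/m²

cos H₀ = −tan(-36.8°) tan(+8.200°) = 0.1078, H₀ = 1.4628 rad.
Bracket: H₀ sin φ sin δ + cos φ cos δ sin H₀ = 1.4628×-0.59902×0.14263 + 0.80073×0.98978×0.99417 = -0.124979 + 0.787926 = 0.662947.
Q̄ = (S₀/π) × [bracket] = (1361/π) × 0.662947 = 287.2 W/m².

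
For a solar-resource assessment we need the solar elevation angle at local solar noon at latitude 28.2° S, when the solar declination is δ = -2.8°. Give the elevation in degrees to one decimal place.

At local noon the hour angle is zero, so the zenith angle equals |φ − δ| = |-28.2° − (-2.800°)| = 25.400°.
Elevation = 90° − 25.400° = 64.6°.

64.6°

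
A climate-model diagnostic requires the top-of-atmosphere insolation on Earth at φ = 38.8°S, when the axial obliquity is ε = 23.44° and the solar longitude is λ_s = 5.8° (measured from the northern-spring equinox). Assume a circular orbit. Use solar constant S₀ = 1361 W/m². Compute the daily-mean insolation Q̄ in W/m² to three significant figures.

Solar declination: sin δ = sin ε · sin λ_s = sin 23.44° × sin 5.8° = 0.04020, so δ = +2.304°.
cos H₀ = −tan(-38.8°) tan(+2.304°) = 0.0323, H₀ = 1.5384 rad.
Bracket: H₀ sin φ sin δ + cos φ cos δ sin H₀ = 1.5384×-0.62660×0.04020 + 0.77934×0.99919×0.99948 = -0.038751 + 0.778304 = 0.739553.
Q̄ = (S₀/π) × [bracket] = (1361/π) × 0.739553 = 320.4 W/m².

Q̄ ≈ 320 W/m²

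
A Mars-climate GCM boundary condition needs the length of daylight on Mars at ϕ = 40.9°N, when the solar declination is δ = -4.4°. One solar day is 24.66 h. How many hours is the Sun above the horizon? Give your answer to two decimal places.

cos h₀ = −tan ϕ · tan δ = −tan(+40.9°) × tan(-4.400°) = 0.0667, so h₀ = 1.5041 rad = 86.18°.
Daylight = 2h₀/(2π) × 24.66 h = (1.5041/π) × 24.66 = 11.81 h.

11.81 h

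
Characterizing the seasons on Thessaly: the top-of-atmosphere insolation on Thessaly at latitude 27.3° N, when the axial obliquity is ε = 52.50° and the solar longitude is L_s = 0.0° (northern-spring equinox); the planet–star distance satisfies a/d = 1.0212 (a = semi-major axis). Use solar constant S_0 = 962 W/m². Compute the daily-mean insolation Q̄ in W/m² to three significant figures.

Solar declination: sin δ = sin ε · sin L_s = sin 52.50° × sin 0.0° = 0.00000, so δ = +0.000°.
cos h₀ = −tan(+27.3°) tan(+0.000°) = -0.0000, h₀ = 1.5708 rad.
Bracket: h₀ sin ϕ sin δ + cos ϕ cos δ sin h₀ = 1.5708×0.45865×0.00000 + 0.88862×1.00000×1.00000 = 0.000000 + 0.888620 = 0.888620.
Inverse-square distance factor (a/d)² = 1.0212² = 1.042849.
Q̄ = (S_0/π) × 1.042849 × [bracket] = (962/π) × 1.042849 × 0.888620 = 283.8 W/m².

Q̄ ≈ 284 W/m²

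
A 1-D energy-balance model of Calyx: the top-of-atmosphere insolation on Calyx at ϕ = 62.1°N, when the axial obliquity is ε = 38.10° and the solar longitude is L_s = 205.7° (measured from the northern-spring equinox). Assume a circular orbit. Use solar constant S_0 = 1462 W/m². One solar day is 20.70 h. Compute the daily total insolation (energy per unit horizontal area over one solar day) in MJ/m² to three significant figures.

Solar declination: sin δ = sin ε · sin L_s = sin 38.10° × sin 205.7° = -0.26758, so δ = -15.521°.
cos h₀ = −tan(+62.1°) tan(-15.521°) = 0.5245, h₀ = 1.0187 rad.
Bracket: h₀ sin ϕ sin δ + cos ϕ cos δ sin h₀ = 1.0187×0.88377×-0.26758 + 0.46793×0.96353×0.85141 = -0.240901 + 0.383871 = 0.142970.
Q̄ = (S_0/π) × [bracket] = (1462/π) × 0.142970 = 66.534 W/m².
Daily total = Q̄ × 20.70 h × 3600 s/h = 66.534 × 20.70 × 3600 / 10⁶ = 4.958 MJ/m².

4.96 MJ/m²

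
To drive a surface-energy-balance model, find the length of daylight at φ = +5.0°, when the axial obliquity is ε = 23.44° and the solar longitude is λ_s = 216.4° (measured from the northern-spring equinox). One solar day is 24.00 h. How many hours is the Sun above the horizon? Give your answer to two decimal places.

11.84 h

Solar declination: sin δ = sin ε · sin λ_s = sin 23.44° × sin 216.4° = -0.23606, so δ = -13.654°.
cos H₀ = −tan φ · tan δ = −tan(+5.0°) × tan(-13.654°) = 0.0213, so H₀ = 1.5495 rad = 88.78°.
Daylight = 2H₀/(2π) × 24.00 h = (1.5495/π) × 24.00 = 11.84 h.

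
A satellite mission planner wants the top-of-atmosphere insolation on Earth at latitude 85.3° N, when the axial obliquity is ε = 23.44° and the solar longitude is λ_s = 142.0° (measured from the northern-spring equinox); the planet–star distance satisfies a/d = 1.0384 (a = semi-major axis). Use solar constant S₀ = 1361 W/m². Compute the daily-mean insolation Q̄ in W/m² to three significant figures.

Q̄ ≈ 358 W/m²

Solar declination: sin δ = sin ε · sin λ_s = sin 23.44° × sin 142.0° = 0.24490, so δ = +14.176°.
cos H₀ = −tan(+85.3°) tan(+14.176°) = -3.0724 ≤ −1 ⇒ polar day, H₀ = π.
Bracket: H₀ sin φ sin δ + cos φ cos δ sin H₀ = 3.1416×0.99664×0.24490 + 0.08194×0.96955×0.00000 = 0.766793 + 0.000000 = 0.766793.
Inverse-square distance factor (a/d)² = 1.0384² = 1.078275.
Q̄ = (S₀/π) × 1.078275 × [bracket] = (1361/π) × 1.078275 × 0.766793 = 358.2 W/m².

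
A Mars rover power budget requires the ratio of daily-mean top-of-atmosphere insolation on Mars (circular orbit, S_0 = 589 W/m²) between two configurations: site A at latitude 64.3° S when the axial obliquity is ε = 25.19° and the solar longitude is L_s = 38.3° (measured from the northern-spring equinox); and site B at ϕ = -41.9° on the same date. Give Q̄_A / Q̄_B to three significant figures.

Q̄_A / Q̄_B ≈ 0.247

— Configuration A (ϕ=-64.3°):
Solar declination: sin δ = sin ε · sin L_s = sin 25.19° × sin 38.3° = 0.26379, so δ = +15.295°.
cos h₀ = −tan(-64.3°) tan(+15.295°) = 0.5682, h₀ = 0.9664 rad.
Bracket: h₀ sin ϕ sin δ + cos ϕ cos δ sin h₀ = 0.9664×-0.90108×0.26379 + 0.43366×0.96458×0.82286 = -0.229709 + 0.344202 = 0.114493.
Q̄ = (S_0/π) × [bracket] = (589/π) × 0.114493 = 21.466 W/m².
— Configuration B (ϕ=-41.9°):
cos h₀ = −tan(-41.9°) tan(+15.295°) = 0.2454, h₀ = 1.3229 rad.
Bracket: h₀ sin ϕ sin δ + cos ϕ cos δ sin h₀ = 1.3229×-0.66783×0.26379 + 0.74431×0.96458×0.96943 = -0.233051 + 0.695999 = 0.462948.
Q̄ = (S_0/π) × [bracket] = (589/π) × 0.462948 = 86.796 W/m².
Ratio Q̄_A / Q̄_B = 21.466 / 86.796 = 0.2473.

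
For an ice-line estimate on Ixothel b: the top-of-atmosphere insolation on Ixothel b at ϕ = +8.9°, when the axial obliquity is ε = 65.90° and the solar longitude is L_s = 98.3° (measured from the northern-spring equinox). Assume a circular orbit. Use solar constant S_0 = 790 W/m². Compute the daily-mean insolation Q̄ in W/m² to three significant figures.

Solar declination: sin δ = sin ε · sin L_s = sin 65.90° × sin 98.3° = 0.90327, so δ = +64.592°.
cos h₀ = −tan(+8.9°) tan(+64.592°) = -0.3297, h₀ = 1.9067 rad.
Bracket: h₀ sin ϕ sin δ + cos ϕ cos δ sin h₀ = 1.9067×0.15471×0.90327 + 0.98796×0.42907×0.94410 = 0.266452 + 0.400208 = 0.666660.
Q̄ = (S_0/π) × [bracket] = (790/π) × 0.666660 = 167.6 W/m².

Q̄ ≈ 168 W/m²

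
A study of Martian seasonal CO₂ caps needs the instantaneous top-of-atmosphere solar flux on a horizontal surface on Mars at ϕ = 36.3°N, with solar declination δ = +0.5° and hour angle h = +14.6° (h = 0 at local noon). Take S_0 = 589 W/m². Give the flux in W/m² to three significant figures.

462 W/m²

cos θ_z = sin ϕ sin δ + cos ϕ cos δ cos h = 0.005166 + 0.779874 = 0.785040.
Flux = S_0 · cos θ_z = 589 × 0.785040 = 462.4 W/m².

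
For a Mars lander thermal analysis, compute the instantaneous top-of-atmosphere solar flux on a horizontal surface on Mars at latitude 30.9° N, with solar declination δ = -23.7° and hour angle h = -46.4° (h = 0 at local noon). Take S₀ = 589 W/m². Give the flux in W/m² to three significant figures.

198 W/m²

cos θ_z = sin φ sin δ + cos φ cos δ cos h = -0.206417 + 0.541833 = 0.335416.
Flux = S₀ · cos θ_z = 589 × 0.335416 = 197.6 W/m².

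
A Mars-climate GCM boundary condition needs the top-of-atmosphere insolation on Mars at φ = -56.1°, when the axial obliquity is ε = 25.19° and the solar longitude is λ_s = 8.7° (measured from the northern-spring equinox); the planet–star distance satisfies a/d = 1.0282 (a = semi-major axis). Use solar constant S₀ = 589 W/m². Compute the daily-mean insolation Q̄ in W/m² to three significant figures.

Solar declination: sin δ = sin ε · sin λ_s = sin 25.19° × sin 8.7° = 0.06438, so δ = +3.691°.
cos H₀ = −tan(-56.1°) tan(+3.691°) = 0.0960, H₀ = 1.4746 rad.
Bracket: H₀ sin φ sin δ + cos φ cos δ sin H₀ = 1.4746×-0.83001×0.06438 + 0.55775×0.99793×0.99538 = -0.078797 + 0.554024 = 0.475227.
Inverse-square distance factor (a/d)² = 1.0282² = 1.057195.
Q̄ = (S₀/π) × 1.057195 × [bracket] = (589/π) × 1.057195 × 0.475227 = 94.19 W/m².

Q̄ ≈ 94.2 W/m²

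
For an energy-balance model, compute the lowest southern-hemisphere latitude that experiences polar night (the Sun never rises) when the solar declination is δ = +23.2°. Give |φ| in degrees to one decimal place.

|φ| = 66.8°

Polar night requires cos H₀ = −tan φ tan δ ≥ 1, i.e. tan φ tan δ ≤ −1.
The boundary is |tan φ| · |tan δ| = 1, so |φ| = 90° − |δ| = 90° − 23.2° = 66.8° in the southern hemisphere.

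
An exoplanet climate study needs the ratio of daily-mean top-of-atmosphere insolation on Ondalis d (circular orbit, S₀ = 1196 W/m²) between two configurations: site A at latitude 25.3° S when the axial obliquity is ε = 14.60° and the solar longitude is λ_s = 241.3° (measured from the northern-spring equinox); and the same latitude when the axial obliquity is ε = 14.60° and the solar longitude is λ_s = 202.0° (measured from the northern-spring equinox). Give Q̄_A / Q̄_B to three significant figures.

Q̄_A / Q̄_B ≈ 1.07

— Configuration A (φ=-25.3°):
Solar declination: sin δ = sin ε · sin λ_s = sin 14.60° × sin 241.3° = -0.22110, so δ = -12.774°.
cos H₀ = −tan(-25.3°) tan(-12.774°) = -0.1072, H₀ = 1.6782 rad.
Bracket: H₀ sin φ sin δ + cos φ cos δ sin H₀ = 1.6782×-0.42736×-0.22110 + 0.90408×0.97525×0.99424 = 0.158572 + 0.876625 = 1.035197.
Q̄ = (S₀/π) × [bracket] = (1196/π) × 1.035197 = 394.10 W/m².
— Configuration B (φ=-25.3°):
Solar declination: sin δ = sin ε · sin λ_s = sin 14.60° × sin 202.0° = -0.09443, so δ = -5.418°.
cos H₀ = −tan(-25.3°) tan(-5.418°) = -0.0448, H₀ = 1.6156 rad.
Bracket: H₀ sin φ sin δ + cos φ cos δ sin H₀ = 1.6156×-0.42736×-0.09443 + 0.90408×0.99553×0.99899 = 0.065199 + 0.899130 = 0.964329.
Q̄ = (S₀/π) × [bracket] = (1196/π) × 0.964329 = 367.12 W/m².
Ratio Q̄_A / Q̄_B = 394.10 / 367.12 = 1.073.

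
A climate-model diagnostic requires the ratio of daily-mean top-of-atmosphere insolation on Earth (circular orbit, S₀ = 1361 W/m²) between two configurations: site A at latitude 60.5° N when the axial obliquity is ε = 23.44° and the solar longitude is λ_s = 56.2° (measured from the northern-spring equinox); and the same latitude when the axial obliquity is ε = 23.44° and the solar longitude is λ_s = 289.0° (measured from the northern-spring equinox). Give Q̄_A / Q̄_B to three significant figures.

— Configuration A (φ=+60.5°):
Solar declination: sin δ = sin ε · sin λ_s = sin 23.44° × sin 56.2° = 0.33056, so δ = +19.303°.
cos H₀ = −tan(+60.5°) tan(+19.303°) = -0.6191, H₀ = 2.2383 rad.
Bracket: H₀ sin φ sin δ + cos φ cos δ sin H₀ = 2.2383×0.87036×0.33056 + 0.49242×0.94379×0.78535 = 0.643973 + 0.364984 = 1.008957.
Q̄ = (S₀/π) × [bracket] = (1361/π) × 1.008957 = 437.10 W/m².
— Configuration B (φ=+60.5°):
Solar declination: sin δ = sin ε · sin λ_s = sin 23.44° × sin 289.0° = -0.37612, so δ = -22.093°.
cos H₀ = −tan(+60.5°) tan(-22.093°) = 0.7175, H₀ = 0.7706 rad.
Bracket: H₀ sin φ sin δ + cos φ cos δ sin H₀ = 0.7706×0.87036×-0.37612 + 0.49242×0.92657×0.69659 = -0.252263 + 0.317827 = 0.065564.
Q̄ = (S₀/π) × [bracket] = (1361/π) × 0.065564 = 28.404 W/m².
Ratio Q̄_A / Q̄_B = 437.10 / 28.404 = 15.39.

Q̄_A / Q̄_B ≈ 15.4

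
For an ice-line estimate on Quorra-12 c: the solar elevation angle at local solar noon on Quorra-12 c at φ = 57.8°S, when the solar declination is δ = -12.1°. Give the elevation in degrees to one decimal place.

44.3°

At local noon the hour angle is zero, so the zenith angle equals |φ − δ| = |-57.8° − (-12.100°)| = 45.700°.
Elevation = 90° − 45.700° = 44.3°.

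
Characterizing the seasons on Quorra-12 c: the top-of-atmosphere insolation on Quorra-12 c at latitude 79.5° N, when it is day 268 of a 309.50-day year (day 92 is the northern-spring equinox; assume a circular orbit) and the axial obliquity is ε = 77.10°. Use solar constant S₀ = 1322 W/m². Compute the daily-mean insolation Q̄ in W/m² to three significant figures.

Solar longitude: λ_s = 360° × (268 − 92)/309.50 = 204.717°.
sin δ = sin 77.10° × sin 204.717° = -0.40759, so δ = -24.053°.
cos H₀ = −tan(+79.5°) tan(-24.053°) = 2.4083 ≥ 1 ⇒ polar night, H₀ = 0 and Q̄ = 0.

Q̄ ≈ 0.00 W/m²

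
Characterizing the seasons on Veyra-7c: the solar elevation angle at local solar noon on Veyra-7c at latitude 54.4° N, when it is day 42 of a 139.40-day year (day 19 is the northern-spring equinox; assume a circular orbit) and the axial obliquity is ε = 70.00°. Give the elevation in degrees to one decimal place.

Solar longitude: L_s = 360° × (42 − 19)/139.40 = 59.397°.
sin δ = sin 70.00° × sin 59.397° = 0.80881, so δ = +53.980°.
At local noon the hour angle is zero, so the zenith angle equals |ϕ − δ| = |+54.4° − (+53.980°)| = 0.420°.
Elevation = 90° − 0.420° = 89.6°.

89.6°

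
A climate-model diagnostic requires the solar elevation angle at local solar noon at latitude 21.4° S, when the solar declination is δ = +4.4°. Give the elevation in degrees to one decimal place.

64.2°

At local noon the hour angle is zero, so the zenith angle equals |ϕ − δ| = |-21.4° − (+4.400°)| = 25.800°.
Elevation = 90° − 25.800° = 64.2°.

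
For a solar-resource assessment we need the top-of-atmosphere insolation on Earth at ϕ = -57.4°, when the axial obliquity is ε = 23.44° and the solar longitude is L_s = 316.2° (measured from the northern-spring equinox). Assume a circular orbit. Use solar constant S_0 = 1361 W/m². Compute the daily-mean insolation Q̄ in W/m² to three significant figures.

Q̄ ≈ 405 W/m²

Solar declination: sin δ = sin ε · sin L_s = sin 23.44° × sin 316.2° = -0.27533, so δ = -15.981°.
cos h₀ = −tan(-57.4°) tan(-15.981°) = -0.4478, h₀ = 2.0351 rad.
Bracket: h₀ sin ϕ sin δ + cos ϕ cos δ sin h₀ = 2.0351×-0.84245×-0.27533 + 0.53877×0.96135×0.89412 = 0.472045 + 0.463106 = 0.935151.
Q̄ = (S_0/π) × [bracket] = (1361/π) × 0.935151 = 405.1 W/m².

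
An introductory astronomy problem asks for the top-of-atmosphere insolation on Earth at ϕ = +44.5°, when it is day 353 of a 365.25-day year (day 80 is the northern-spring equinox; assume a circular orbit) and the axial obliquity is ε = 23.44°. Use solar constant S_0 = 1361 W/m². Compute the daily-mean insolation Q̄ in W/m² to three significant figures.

Q̄ ≈ 120 W/m²

Solar longitude: L_s = 360° × (353 − 80)/365.25 = 269.076°.
sin δ = sin 23.44° × sin 269.076° = -0.39774, so δ = -23.437°.
cos h₀ = −tan(+44.5°) tan(-23.437°) = 0.4260, h₀ = 1.1307 rad.
Bracket: h₀ sin ϕ sin δ + cos ϕ cos δ sin h₀ = 1.1307×0.70091×-0.39774 + 0.71325×0.91750×0.90472 = -0.315216 + 0.592055 = 0.276839.
Q̄ = (S_0/π) × [bracket] = (1361/π) × 0.276839 = 119.9 W/m².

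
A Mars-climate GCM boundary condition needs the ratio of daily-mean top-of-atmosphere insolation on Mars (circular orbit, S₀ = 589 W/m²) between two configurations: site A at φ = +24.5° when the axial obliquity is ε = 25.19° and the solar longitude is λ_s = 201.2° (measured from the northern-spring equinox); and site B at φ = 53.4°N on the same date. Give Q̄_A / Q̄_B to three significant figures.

— Configuration A (φ=+24.5°):
Solar declination: sin δ = sin ε · sin λ_s = sin 25.19° × sin 201.2° = -0.15392, so δ = -8.854°.
cos H₀ = −tan(+24.5°) tan(-8.854°) = 0.0710, H₀ = 1.4997 rad.
Bracket: H₀ sin φ sin δ + cos φ cos δ sin H₀ = 1.4997×0.41469×-0.15392 + 0.90996×0.98808×0.99748 = -0.095724 + 0.896848 = 0.801124.
Q̄ = (S₀/π) × [bracket] = (589/π) × 0.801124 = 150.20 W/m².
— Configuration B (φ=+53.4°):
cos H₀ = −tan(+53.4°) tan(-8.854°) = 0.2097, H₀ = 1.3595 rad.
Bracket: H₀ sin φ sin δ + cos φ cos δ sin H₀ = 1.3595×0.80282×-0.15392 + 0.59622×0.98808×0.97776 = -0.167993 + 0.576011 = 0.408018.
Q̄ = (S₀/π) × [bracket] = (589/π) × 0.408018 = 76.497 W/m².
Ratio Q̄_A / Q̄_B = 150.20 / 76.497 = 1.963.

Q̄_A / Q̄_B ≈ 1.96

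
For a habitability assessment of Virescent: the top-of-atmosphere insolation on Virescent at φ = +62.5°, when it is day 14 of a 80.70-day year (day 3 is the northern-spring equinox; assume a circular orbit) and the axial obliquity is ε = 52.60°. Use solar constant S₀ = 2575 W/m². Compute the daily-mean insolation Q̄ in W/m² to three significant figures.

Q̄ ≈ 1.37e+03 W/m²

Solar longitude: λ_s = 360° × (14 − 3)/80.70 = 49.071°.
sin δ = sin 52.60° × sin 49.071° = 0.60019, so δ = +36.884°.
cos H₀ = −tan(+62.5°) tan(+36.884°) = -1.4415 ≤ −1 ⇒ polar day, H₀ = π.
Bracket: H₀ sin φ sin δ + cos φ cos δ sin H₀ = 3.1416×0.88701×0.60019 + 0.46175×0.79985×0.00000 = 1.672508 + 0.000000 = 1.672508.
Q̄ = (S₀/π) × [bracket] = (2575/π) × 1.672508 = 1371 W/m².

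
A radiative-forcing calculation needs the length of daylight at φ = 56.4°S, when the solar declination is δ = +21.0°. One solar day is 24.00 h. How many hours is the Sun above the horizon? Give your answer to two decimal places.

cos H₀ = −tan φ · tan δ = −tan(-56.4°) × tan(+21.000°) = 0.5778, so H₀ = 0.9548 rad = 54.71°.
Daylight = 2H₀/(2π) × 24.00 h = (0.9548/π) × 24.00 = 7.29 h.

7.29 h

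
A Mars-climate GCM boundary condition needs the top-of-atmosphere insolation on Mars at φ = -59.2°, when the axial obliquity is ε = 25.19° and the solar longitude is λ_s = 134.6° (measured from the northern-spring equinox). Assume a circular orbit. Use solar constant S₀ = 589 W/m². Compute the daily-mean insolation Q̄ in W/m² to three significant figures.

Solar declination: sin δ = sin ε · sin λ_s = sin 25.19° × sin 134.6° = 0.30305, so δ = +17.641°.
cos H₀ = −tan(-59.2°) tan(+17.641°) = 0.5335, H₀ = 1.0081 rad.
Bracket: H₀ sin φ sin δ + cos φ cos δ sin H₀ = 1.0081×-0.85896×0.30305 + 0.51204×0.95297×0.84582 = -0.262416 + 0.412725 = 0.150309.
Q̄ = (S₀/π) × [bracket] = (589/π) × 0.150309 = 28.18 W/m².

Q̄ ≈ 28.2 W/m²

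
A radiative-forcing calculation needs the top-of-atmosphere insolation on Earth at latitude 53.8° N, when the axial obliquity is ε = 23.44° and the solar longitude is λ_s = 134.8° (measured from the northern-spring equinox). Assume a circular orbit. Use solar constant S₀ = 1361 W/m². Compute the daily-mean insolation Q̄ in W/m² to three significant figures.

Solar declination: sin δ = sin ε · sin λ_s = sin 23.44° × sin 134.8° = 0.28226, so δ = +16.395°.
cos H₀ = −tan(+53.8°) tan(+16.395°) = -0.4020, H₀ = 1.9845 rad.
Bracket: H₀ sin φ sin δ + cos φ cos δ sin H₀ = 1.9845×0.80696×0.28226 + 0.59061×0.95934×0.91564 = 0.452015 + 0.518798 = 0.970813.
Q̄ = (S₀/π) × [bracket] = (1361/π) × 0.970813 = 420.6 W/m².

Q̄ ≈ 421 W/m²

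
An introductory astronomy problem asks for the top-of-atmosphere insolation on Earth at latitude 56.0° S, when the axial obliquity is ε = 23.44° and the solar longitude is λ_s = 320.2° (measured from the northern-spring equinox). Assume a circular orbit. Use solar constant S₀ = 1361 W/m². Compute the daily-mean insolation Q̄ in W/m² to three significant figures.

Solar declination: sin δ = sin ε · sin λ_s = sin 23.44° × sin 320.2° = -0.25463, so δ = -14.752°.
cos H₀ = −tan(-56.0°) tan(-14.752°) = -0.3904, H₀ = 1.9718 rad.
Bracket: H₀ sin φ sin δ + cos φ cos δ sin H₀ = 1.9718×-0.82904×-0.25463 + 0.55919×0.96704×0.92066 = 0.416244 + 0.497855 = 0.914099.
Q̄ = (S₀/π) × [bracket] = (1361/π) × 0.914099 = 396.0 W/m².

Q̄ ≈ 396 W/m²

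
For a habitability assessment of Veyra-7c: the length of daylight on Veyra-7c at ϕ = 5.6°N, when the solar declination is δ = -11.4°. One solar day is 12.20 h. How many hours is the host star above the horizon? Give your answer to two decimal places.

6.02 h

cos h₀ = −tan ϕ · tan δ = −tan(+5.6°) × tan(-11.400°) = 0.0198, so h₀ = 1.5510 rad = 88.87°.
Daylight = 2h₀/(2π) × 12.20 h = (1.5510/π) × 12.20 = 6.02 h.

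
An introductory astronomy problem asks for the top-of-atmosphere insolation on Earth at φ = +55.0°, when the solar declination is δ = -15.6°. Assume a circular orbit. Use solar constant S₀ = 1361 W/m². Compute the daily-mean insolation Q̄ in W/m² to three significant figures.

Q̄ ≈ 109 W/m²

cos H₀ = −tan(+55.0°) tan(-15.600°) = 0.3987, H₀ = 1.1606 rad.
Bracket: H₀ sin φ sin δ + cos φ cos δ sin H₀ = 1.1606×0.81915×-0.26892 + 0.57358×0.96316×0.91706 = -0.255664 + 0.506629 = 0.250965.
Q̄ = (S₀/π) × [bracket] = (1361/π) × 0.250965 = 108.7 W/m².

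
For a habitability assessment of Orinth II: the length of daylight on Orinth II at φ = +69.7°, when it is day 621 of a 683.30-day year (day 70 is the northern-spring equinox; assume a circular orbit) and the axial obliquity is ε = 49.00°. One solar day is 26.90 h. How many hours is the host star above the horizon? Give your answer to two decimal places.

0.00 h

Solar longitude: λ_s = 360° × (621 − 70)/683.30 = 290.297°.
sin δ = sin 49.00° × sin 290.297° = -0.70785, so δ = -45.060°.
cos H₀ = −tan φ · tan δ = 2.7090 ≥ 1, so the host star never rises (polar night) and H₀ = 0.
Daylight = 2H₀/(2π) × 26.90 h = (0.0000/π) × 26.90 = 0.00 h.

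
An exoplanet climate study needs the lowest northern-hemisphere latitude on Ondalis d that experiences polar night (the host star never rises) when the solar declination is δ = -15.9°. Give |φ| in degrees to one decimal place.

Polar night requires cos H₀ = −tan φ tan δ ≥ 1, i.e. tan φ tan δ ≤ −1.
The boundary is |tan φ| · |tan δ| = 1, so |φ| = 90° − |δ| = 90° − 15.9° = 74.1° in the northern hemisphere.

|φ| = 74.1°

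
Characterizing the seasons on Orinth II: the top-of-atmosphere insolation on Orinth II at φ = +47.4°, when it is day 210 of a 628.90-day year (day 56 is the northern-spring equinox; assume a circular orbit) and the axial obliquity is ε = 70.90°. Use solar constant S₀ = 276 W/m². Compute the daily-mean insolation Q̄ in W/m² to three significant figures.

Q̄ ≈ 192 W/m²

Solar longitude: λ_s = 360° × (210 − 56)/628.90 = 88.154°.
sin δ = sin 70.90° × sin 88.154° = 0.94446, so δ = +70.814°.
cos H₀ = −tan(+47.4°) tan(+70.814°) = -3.1254 ≤ −1 ⇒ polar day, H₀ = π.
Bracket: H₀ sin φ sin δ + cos φ cos δ sin H₀ = 3.1416×0.73610×0.94446 + 0.67688×0.32863×0.00000 = 2.184094 + 0.000000 = 2.184094.
Q̄ = (S₀/π) × [bracket] = (276/π) × 2.184094 = 191.9 W/m².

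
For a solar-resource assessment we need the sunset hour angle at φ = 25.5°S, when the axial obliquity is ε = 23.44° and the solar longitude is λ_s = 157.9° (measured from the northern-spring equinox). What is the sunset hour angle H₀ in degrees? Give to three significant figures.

Solar declination: sin δ = sin ε · sin λ_s = sin 23.44° × sin 157.9° = 0.14966, so δ = +8.607°.
cos H₀ = −tan φ · tan δ = −tan(-25.5°) × tan(+8.607°) = 0.0722, so H₀ = 1.4985 rad = 85.86°.

H₀ = 85.9°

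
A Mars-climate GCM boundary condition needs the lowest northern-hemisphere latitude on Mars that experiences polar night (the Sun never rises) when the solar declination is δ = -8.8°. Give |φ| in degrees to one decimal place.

|φ| = 81.2°

Polar night requires cos H₀ = −tan φ tan δ ≥ 1, i.e. tan φ tan δ ≤ −1.
The boundary is |tan φ| · |tan δ| = 1, so |φ| = 90° − |δ| = 90° − 8.8° = 81.2° in the northern hemisphere.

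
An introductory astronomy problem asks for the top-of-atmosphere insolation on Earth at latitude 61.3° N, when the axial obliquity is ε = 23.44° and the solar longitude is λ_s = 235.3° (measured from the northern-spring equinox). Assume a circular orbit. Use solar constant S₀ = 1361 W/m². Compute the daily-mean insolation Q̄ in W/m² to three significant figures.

Solar declination: sin δ = sin ε · sin λ_s = sin 23.44° × sin 235.3° = -0.32704, so δ = -19.089°.
cos H₀ = −tan(+61.3°) tan(-19.089°) = 0.6321, H₀ = 0.8865 rad.
Bracket: H₀ sin φ sin δ + cos φ cos δ sin H₀ = 0.8865×0.87715×-0.32704 + 0.48022×0.94501×0.77488 = -0.254304 + 0.351650 = 0.097346.
Q̄ = (S₀/π) × [bracket] = (1361/π) × 0.097346 = 42.17 W/m².

Q̄ ≈ 42.2 W/m²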